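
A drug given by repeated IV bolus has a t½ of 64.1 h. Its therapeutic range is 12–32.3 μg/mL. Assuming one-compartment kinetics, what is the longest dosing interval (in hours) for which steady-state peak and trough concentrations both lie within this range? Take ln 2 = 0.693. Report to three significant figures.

91.6 h

k = 0.693 / t½ = 0.693 / 64.1 = 0.01081 h⁻¹
Between IV bolus doses, concentration decays as C = C₀·e^(−kτ), so C_peak/C_trough = e^(kτ).
τ_max = ln(C_peak/C_trough) / k = ln(32.3/12) / 0.01081 = 0.9902 / 0.01081 = 91.60 h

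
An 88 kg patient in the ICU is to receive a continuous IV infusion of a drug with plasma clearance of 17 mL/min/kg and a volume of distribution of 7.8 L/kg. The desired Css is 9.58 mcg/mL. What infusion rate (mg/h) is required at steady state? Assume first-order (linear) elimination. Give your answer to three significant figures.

860 mg/h

CL = 17 mL/min/kg × 88 kg = 1496 mL/min = 1496 × 60/1000 = 89.76 L/h
Vd does not affect the maintenance rate; only clearance governs steady-state input.
Infusion rate = CL · Css = 89.76 L/h × 9.58 mg/L = 859.9 mg/h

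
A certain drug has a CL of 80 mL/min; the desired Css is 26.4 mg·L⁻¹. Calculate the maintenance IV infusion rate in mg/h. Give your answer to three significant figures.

CL = 80 mL/min × 60/1000 = 4.800 L/h
At steady state, infusion rate equals elimination rate: rate in = CL × Css.
Infusion rate = CL · Css = 4.800 L/h × 26.4 mg/L = 126.7 mg/h

127 mg/h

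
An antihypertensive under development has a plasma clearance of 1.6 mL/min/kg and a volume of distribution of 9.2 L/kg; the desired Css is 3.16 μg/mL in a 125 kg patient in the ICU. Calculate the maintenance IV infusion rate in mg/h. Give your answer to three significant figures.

37.9 mg/h

CL = 1.6 mL/min/kg × 125 kg = 200.0 mL/min = 200.0 × 60/1000 = 12.00 L/h
Rate = CL × Css = 12.00 × 3.16 = 37.92 mg/h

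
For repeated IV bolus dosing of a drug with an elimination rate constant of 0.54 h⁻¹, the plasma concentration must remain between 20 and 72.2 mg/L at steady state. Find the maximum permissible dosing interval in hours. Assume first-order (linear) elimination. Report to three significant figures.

Between IV bolus doses, concentration decays as C = C₀·e^(−kτ), so C_peak/C_trough = e^(kτ).
τ_max = ln(C_peak/C_trough) / k = ln(72.2/20) / 0.5400 = 1.284 / 0.5400 = 2.378 h

2.38 h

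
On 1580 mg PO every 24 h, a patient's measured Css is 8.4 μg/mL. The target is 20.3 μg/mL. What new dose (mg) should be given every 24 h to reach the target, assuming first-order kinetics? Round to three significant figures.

With linear kinetics, Css is proportional to dose rate (D/τ) at fixed clearance.
D₂ = D₁ × (Css,target / Css,current) = 1580 × 20.3/8.4 = 3818 mg

3820 mg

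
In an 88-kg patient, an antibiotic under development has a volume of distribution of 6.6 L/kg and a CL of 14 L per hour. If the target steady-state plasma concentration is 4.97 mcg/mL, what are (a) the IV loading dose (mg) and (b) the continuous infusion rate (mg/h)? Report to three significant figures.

Vd(total) = 88 kg × 6.6 L/kg = 580.8 L
LD = Vd · C_target = 580.8 × 4.97 = 2887 mg
Maintenance infusion rate = CL × Css = 14.00 × 4.97 = 69.58 mg/h

(a) 2890 mg; (b) 69.6 mg/h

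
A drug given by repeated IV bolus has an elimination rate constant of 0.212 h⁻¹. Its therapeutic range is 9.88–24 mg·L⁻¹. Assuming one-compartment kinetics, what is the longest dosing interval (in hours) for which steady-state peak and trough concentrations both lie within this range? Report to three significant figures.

4.19 h

Between IV bolus doses, concentration decays as C = C₀·e^(−kτ), so C_peak/C_trough = e^(kτ).
τ_max = ln(C_peak/C_trough) / k = ln(24/9.88) / 0.2120 = 0.8875 / 0.2120 = 4.186 h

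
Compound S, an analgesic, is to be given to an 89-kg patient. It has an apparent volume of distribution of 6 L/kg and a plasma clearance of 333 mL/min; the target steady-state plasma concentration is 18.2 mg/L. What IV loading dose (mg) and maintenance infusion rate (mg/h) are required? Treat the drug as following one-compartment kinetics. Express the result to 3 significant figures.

Vd(total) = 89 kg × 6 L/kg = 534.0 L
Loading dose = Vd × C = 534.0 × 18.2 = 9719 mg
Convert clearance: 333 mL/min × 60 min/h ÷ 1000 mL/L = 19.98 L/h
Infusion rate = 19.98 L/h × 18.2 mg/L = 363.6 mg/h

(a) 9720 mg; (b) 364 mg/h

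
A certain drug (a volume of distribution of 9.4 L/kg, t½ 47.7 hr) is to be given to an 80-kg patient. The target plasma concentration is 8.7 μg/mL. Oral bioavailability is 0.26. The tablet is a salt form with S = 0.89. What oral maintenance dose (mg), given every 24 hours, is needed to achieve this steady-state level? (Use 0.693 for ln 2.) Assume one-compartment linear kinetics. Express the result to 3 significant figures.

Vd(total) = 80 kg × 9.4 L/kg = 752.0 L
k = 0.693/47.7 = 0.01453 h⁻¹, so CL = k·Vd = 0.01453 × 752.0 = 10.93 L/h
D = CL × Css × τ / F / S = 10.93 × 8.7 × 24 / 0.26 / 0.89 = 9863 mg

9860 mg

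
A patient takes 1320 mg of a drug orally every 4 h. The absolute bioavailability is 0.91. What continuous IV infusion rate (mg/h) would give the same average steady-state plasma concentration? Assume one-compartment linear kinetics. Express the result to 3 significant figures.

Equivalent systemic input: infusion rate = F·D/τ.
Rate = 0.91 × 1320 / 4 = 300.3 mg/h

300 mg/h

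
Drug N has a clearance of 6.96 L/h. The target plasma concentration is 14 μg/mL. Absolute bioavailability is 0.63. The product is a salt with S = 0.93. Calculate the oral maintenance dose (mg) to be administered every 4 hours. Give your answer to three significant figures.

665 mg

D = CL × Css × τ / F / S = 6.960 × 14 × 4 / 0.63 / 0.93 = 665.2 mg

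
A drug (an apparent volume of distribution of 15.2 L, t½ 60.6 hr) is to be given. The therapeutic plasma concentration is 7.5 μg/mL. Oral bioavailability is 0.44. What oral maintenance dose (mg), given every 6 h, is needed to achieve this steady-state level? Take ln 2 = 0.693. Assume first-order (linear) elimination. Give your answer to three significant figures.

CL = ln 2 · Vd / t½ = 0.693 × 15.20 / 60.6 = 0.1738 L/h
D = CL × Css × τ / F = 0.1738 × 7.5 × 6 / 0.44 = 17.78 mg

17.8 mg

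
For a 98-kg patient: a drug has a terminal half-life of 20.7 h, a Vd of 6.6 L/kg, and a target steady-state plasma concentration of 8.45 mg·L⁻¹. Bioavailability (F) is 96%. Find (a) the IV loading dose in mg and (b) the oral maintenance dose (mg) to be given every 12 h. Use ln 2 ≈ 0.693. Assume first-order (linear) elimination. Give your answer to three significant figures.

Vd(total) = 98 kg × 6.6 L/kg = 646.8 L
LD = Vd × C = 646.8 × 8.45 = 5465 mg
CL = 0.693 × Vd / t½ = 0.693 × 646.8 / 20.7 = 21.65 L/h
D = CL × Css × τ / F = 21.65 × 8.45 × 12 / 0.96 = 2287 mg

(a) 5470 mg; (b) 2290 mg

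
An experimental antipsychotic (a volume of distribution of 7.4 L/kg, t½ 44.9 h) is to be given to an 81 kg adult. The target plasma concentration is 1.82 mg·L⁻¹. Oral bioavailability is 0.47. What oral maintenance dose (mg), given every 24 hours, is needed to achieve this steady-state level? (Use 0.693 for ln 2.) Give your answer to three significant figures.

Total Vd = 7.4 × 81 = 599.4 L
CL = 0.693 × Vd / t½ = 0.693 × 599.4 / 44.9 = 9.251 L/h
D = CL × Css × τ / F = 9.251 × 1.82 × 24 / 0.47 = 859.8 mg

860 mg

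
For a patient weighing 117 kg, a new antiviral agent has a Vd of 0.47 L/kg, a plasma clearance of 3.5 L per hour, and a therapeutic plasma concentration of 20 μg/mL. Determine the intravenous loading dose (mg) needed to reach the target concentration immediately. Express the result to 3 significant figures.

Vd(total) = 117 kg × 0.47 L/kg = 54.99 L
LD = Vd × C = 54.99 × 20.00 = 1100 mg

1100 mg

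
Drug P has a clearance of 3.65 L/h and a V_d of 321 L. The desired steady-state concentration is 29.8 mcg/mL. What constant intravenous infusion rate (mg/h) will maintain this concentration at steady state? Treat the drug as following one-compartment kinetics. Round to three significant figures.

109 mg/h

Vd does not affect the maintenance rate; only clearance governs steady-state input.
Rate = CL × Css = 3.650 × 29.8 = 108.8 mg/h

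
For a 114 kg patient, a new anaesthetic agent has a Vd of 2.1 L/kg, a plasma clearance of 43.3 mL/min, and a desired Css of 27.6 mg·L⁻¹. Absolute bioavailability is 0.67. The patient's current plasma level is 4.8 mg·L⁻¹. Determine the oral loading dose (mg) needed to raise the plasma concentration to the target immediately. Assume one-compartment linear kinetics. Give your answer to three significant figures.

8150 mg

Vd = 2.1 L/kg × 114 kg = 239.4 L
Concentration deficit ΔC = 27.6 − 4.8 = 22.80 mg/L
LD = Vd × ΔC / F = 239.4 × 22.80 / 0.67 = 8147 mg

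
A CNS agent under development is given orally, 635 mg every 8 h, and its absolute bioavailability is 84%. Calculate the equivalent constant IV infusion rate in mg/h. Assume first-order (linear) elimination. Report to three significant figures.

66.7 mg/h

Equivalent systemic input: infusion rate = F·D/τ.
Rate = 0.84 × 635 / 8 = 66.68 mg/h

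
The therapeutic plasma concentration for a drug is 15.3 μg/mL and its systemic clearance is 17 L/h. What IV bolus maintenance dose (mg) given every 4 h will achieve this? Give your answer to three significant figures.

At steady state, dose per interval replaces the amount cleared in that interval: D/τ = CL·Css.
D = CL × Css × τ = 17.00 × 15.3 × 4 = 1040 mg

1040 mg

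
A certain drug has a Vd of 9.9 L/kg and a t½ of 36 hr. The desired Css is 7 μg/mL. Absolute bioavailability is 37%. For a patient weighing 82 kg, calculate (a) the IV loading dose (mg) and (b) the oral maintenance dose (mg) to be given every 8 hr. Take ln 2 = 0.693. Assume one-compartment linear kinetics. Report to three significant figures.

(a) 5680 mg; (b) 2370 mg

Total Vd = 9.9 × 82 = 811.8 L
LD = Vd × C = 811.8 × 7 = 5683 mg
CL = 0.693 × Vd / t½ = 0.693 × 811.8 / 36 = 15.63 L/h
D = CL × Css × τ / F = 15.63 × 7 × 8 / 0.37 = 2366 mg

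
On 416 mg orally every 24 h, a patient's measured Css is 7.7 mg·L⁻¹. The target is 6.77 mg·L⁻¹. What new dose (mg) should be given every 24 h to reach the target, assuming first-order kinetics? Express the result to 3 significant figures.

366 mg

With linear kinetics, Css is proportional to dose rate (D/τ) at fixed clearance.
D₂ = D₁ × (Css,target / Css,current) = 416 × 6.77/7.7 = 365.8 mg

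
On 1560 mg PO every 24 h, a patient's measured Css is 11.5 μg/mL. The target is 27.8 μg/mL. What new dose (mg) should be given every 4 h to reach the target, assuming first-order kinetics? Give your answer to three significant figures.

For first-order elimination, Css ∝ F·D/(CL·τ); F and CL are unchanged, so Css ∝ D/τ.
D₂ = D₁ × (Css,target / Css,current) × (τ₂/τ₁) = 1560 × (27.8/11.5) × (4/24) = 628.5 mg

629 mg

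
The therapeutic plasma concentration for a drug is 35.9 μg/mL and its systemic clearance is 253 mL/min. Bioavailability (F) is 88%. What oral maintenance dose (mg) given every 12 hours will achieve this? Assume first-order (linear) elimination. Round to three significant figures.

7430 mg

Convert clearance: 253 mL/min × 60 min/h ÷ 1000 mL/L = 15.18 L/h
D = CL × Css × τ / F = 15.18 × 35.9 × 12 / 0.88 = 7431 mg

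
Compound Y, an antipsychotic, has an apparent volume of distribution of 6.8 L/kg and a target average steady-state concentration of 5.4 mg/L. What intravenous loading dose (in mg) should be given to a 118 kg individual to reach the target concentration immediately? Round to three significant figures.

Total Vd = 6.8 × 118 = 802.4 L
LD = Vd × C = 802.4 × 5.400 = 4333 mg

4330 mg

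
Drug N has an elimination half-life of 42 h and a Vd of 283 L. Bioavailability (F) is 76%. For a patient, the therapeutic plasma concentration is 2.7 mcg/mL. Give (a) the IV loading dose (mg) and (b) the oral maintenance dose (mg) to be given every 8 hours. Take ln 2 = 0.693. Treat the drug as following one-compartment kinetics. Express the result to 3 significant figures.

LD = Vd × C = 283.0 × 2.7 = 764.1 mg
CL = 0.693 × Vd / t½ = 0.693 × 283.0 / 42 = 4.670 L/h
D = CL × Css × τ / F = 4.670 × 2.7 × 8 / 0.76 = 132.7 mg

(a) 764 mg; (b) 133 mg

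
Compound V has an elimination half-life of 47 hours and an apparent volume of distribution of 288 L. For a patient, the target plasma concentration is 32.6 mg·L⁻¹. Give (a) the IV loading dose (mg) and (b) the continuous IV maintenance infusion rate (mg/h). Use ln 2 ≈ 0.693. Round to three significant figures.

LD = Vd × C = 288.0 × 32.6 = 9389 mg
CL = 0.693 × Vd / t½ = 0.693 × 288.0 / 47 = 4.246 L/h
Infusion rate = CL × Css = 4.246 × 32.6 = 138.4 mg/h

(a) 9390 mg; (b) 138 mg/h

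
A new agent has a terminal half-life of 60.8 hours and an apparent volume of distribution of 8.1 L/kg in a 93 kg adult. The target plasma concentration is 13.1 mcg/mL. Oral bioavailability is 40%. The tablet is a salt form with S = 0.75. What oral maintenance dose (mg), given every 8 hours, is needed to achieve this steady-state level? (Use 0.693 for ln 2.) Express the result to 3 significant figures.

3000 mg

Vd = 8.1 L/kg × 93 kg = 753.3 L
k = 0.693/60.8 = 0.01140 h⁻¹, so CL = k·Vd = 0.01140 × 753.3 = 8.588 L/h
D = CL × Css × τ / F / S = 8.588 × 13.1 × 8 / 0.4 / 0.75 = 3000 mg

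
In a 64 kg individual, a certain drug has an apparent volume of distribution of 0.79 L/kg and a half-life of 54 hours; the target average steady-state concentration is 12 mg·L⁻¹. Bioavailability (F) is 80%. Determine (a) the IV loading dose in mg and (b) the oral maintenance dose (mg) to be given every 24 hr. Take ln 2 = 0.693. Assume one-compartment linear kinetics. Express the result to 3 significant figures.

Vd(total) = 64 kg × 0.79 L/kg = 50.56 L
LD = Vd × C = 50.56 × 12 = 606.7 mg
CL = 0.693 × Vd / t½ = 0.693 × 50.56 / 54 = 0.6489 L/h
D = CL × Css × τ / F = 0.6489 × 12 × 24 / 0.8 = 233.6 mg

(a) 607 mg; (b) 234 mg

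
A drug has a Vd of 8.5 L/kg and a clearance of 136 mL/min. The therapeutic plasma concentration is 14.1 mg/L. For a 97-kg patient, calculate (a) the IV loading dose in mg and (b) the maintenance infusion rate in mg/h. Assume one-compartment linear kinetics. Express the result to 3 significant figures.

(a) 11600 mg; (b) 115 mg/h

Vd(total) = 97 kg × 8.5 L/kg = 824.5 L
Loading: fill Vd to C_target → 824.5 L × 14.1 mg/L = 11630 mg
Convert clearance: 136 mL/min × 60 min/h ÷ 1000 mL/L = 8.160 L/h
Infusion rate = 8.160 L/h × 14.1 mg/L = 115.1 mg/h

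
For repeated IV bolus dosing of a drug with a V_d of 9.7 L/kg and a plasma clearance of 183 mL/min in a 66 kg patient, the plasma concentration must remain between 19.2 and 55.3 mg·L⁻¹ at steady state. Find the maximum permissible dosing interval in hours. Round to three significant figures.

Vd = 9.7 L/kg × 66 kg = 640.2 L
Convert clearance: 183 mL/min × 60 min/h ÷ 1000 mL/L = 10.98 L/h
k = CL / Vd = 10.98 / 640.2 = 0.01715 h⁻¹
Between IV bolus doses, concentration decays as C = C₀·e^(−kτ), so C_peak/C_trough = e^(kτ).
τ_max = ln(C_peak/C_trough) / k = ln(55.3/19.2) / 0.01715 = 1.058 / 0.01715 = 61.69 h

61.7 h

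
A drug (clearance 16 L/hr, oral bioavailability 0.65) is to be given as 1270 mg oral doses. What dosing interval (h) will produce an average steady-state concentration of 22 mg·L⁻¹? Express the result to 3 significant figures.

F·D/τ = CL·Css → τ = F·D / (CL·Css).
τ = 0.65 × 1270 / (16 × 22) = 2.345 h

2.35 h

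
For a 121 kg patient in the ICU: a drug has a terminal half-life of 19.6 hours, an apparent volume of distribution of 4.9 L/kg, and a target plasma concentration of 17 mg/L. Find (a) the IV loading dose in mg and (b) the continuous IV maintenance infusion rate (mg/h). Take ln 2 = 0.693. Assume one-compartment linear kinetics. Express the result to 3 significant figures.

(a) 10100 mg; (b) 356 mg/h

Total Vd = 4.9 × 121 = 592.9 L
LD = Vd × C = 592.9 × 17 = 10080 mg
CL = 0.693 × Vd / t½ = 0.693 × 592.9 / 19.6 = 20.96 L/h
Infusion rate = CL × Css = 20.96 × 17 = 356.3 mg/h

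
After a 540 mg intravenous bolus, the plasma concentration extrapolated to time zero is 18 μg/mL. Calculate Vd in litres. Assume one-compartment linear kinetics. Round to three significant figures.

30.0 L

Immediately after an IV bolus, C₀ = Dose / Vd, so Vd = Dose / C₀.
Vd = 540 / 18 = 30.00 L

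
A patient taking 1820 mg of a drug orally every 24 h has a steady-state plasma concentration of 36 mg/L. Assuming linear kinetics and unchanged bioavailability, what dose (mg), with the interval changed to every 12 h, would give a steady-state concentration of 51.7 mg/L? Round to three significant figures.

For first-order elimination, Css ∝ F·D/(CL·τ); F and CL are unchanged, so Css ∝ D/τ.
D₂ = D₁ × (Css,target / Css,current) × (τ₂/τ₁) = 1820 × (51.7/36) × (12/24) = 1307 mg

1310 mg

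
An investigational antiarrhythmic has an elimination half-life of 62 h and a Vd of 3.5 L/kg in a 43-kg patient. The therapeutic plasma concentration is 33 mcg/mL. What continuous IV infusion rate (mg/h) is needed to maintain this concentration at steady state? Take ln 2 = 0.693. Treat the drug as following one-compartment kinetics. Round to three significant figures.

55.5 mg/h

Vd = 3.5 L/kg × 43 kg = 150.5 L
CL = 0.693 × Vd / t½ = 0.693 × 150.5 / 62 = 1.682 L/h
Infusion rate = CL × Css = 1.682 × 33 = 55.51 mg/h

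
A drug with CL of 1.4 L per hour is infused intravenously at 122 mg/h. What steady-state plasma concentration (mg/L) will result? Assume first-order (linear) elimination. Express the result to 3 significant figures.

87.1 mg/L

Css = rate / CL = 122 / 1.400 = 87.14 mg/L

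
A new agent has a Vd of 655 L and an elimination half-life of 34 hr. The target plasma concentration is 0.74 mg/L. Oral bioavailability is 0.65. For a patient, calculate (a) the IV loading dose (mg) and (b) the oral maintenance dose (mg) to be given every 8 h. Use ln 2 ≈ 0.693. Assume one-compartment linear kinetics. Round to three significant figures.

(a) 485 mg; (b) 122 mg

LD = Vd × C = 655.0 × 0.74 = 484.7 mg
CL = 0.693 × Vd / t½ = 0.693 × 655.0 / 34 = 13.35 L/h
D = CL × Css × τ / F = 13.35 × 0.74 × 8 / 0.65 = 121.6 mg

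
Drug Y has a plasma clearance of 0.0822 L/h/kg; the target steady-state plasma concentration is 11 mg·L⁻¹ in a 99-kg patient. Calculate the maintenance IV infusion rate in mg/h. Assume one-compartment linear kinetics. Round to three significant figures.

89.5 mg/h

CL = 0.0822 L/h/kg × 99 kg = 8.138 L/h
Rate = CL × Css = 8.138 × 11 = 89.52 mg/h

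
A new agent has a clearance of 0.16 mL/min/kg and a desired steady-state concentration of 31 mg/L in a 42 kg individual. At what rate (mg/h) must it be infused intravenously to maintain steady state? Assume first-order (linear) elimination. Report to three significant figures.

12.5 mg/h

CL = 0.16 mL/min/kg × 42 kg = 6.720 mL/min = 6.720 × 60/1000 = 0.4032 L/h
At steady state, infusion rate equals elimination rate: rate in = CL × Css.
Infusion rate = CL · Css = 0.4032 L/h × 31 mg/L = 12.50 mg/h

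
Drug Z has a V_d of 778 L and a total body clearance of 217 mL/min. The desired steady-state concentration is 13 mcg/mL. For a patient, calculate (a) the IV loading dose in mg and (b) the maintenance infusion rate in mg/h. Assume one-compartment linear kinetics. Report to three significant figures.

(a) 10100 mg; (b) 169 mg/h

Loading dose = Vd × C = 778.0 × 13 = 10110 mg
CL = 217 mL/min = 217 × 0.06 = 13.02 L/h
Maintenance infusion rate = CL × Css = 13.02 × 13 = 169.3 mg/h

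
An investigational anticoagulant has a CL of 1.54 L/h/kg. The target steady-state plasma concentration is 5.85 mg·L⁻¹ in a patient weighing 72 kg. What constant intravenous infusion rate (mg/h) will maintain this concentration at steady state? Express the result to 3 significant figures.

CL = 1.54 L/h/kg × 72 kg = 110.9 L/h
At steady state, infusion rate equals elimination rate: rate in = CL × Css.
Rate = CL × Css = 110.9 × 5.85 = 648.8 mg/h

649 mg/h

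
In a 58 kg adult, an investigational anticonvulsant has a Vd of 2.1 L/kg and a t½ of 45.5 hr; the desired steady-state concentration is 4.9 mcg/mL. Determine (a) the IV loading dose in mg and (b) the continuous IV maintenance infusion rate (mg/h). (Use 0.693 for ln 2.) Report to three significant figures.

(a) 597 mg; (b) 9.09 mg/h

Total Vd = 2.1 × 58 = 121.8 L
LD = Vd × C = 121.8 × 4.9 = 596.8 mg
CL = 0.693 × Vd / t½ = 0.693 × 121.8 / 45.5 = 1.855 L/h
Infusion rate = CL × Css = 1.855 × 4.9 = 9.090 mg/h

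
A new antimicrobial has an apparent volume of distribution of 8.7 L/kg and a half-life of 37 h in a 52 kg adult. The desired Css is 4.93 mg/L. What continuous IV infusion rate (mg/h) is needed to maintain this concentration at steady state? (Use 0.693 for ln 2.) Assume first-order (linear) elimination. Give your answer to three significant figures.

Total Vd = 8.7 × 52 = 452.4 L
CL = ln 2 · Vd / t½ = 0.693 × 452.4 / 37 = 8.473 L/h
Infusion rate = CL × Css = 8.473 × 4.93 = 41.77 mg/h

41.8 mg/h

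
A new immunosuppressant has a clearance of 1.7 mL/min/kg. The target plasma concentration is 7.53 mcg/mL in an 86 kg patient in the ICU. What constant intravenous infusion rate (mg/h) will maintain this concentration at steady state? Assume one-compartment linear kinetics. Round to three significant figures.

CL = 1.7 mL/min/kg × 86 kg = 146.2 mL/min = 146.2 × 60/1000 = 8.772 L/h
R₀ = 8.772 × 7.53 = 66.05 mg/h

66.1 mg/h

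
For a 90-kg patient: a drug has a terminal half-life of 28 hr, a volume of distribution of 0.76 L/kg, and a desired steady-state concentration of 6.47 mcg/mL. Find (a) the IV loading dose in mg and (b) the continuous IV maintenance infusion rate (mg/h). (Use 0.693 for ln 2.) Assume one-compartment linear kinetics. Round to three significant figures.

Total Vd = 0.76 × 90 = 68.40 L
LD = Vd × C = 68.40 × 6.47 = 442.5 mg
CL = 0.693 × Vd / t½ = 0.693 × 68.40 / 28 = 1.693 L/h
Infusion rate = CL × Css = 1.693 × 6.47 = 10.95 mg/h

(a) 443 mg; (b) 11.0 mg/h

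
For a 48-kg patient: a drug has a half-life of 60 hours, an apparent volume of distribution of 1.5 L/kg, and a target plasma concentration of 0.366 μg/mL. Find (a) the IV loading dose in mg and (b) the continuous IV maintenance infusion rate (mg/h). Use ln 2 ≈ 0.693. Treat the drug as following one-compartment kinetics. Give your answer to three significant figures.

(a) 26.4 mg; (b) 0.304 mg/h

Vd(total) = 48 kg × 1.5 L/kg = 72.00 L
LD = Vd × C = 72.00 × 0.366 = 26.35 mg
CL = 0.693 × Vd / t½ = 0.693 × 72.00 / 60 = 0.8316 L/h
Infusion rate = CL × Css = 0.8316 × 0.366 = 0.3044 mg/h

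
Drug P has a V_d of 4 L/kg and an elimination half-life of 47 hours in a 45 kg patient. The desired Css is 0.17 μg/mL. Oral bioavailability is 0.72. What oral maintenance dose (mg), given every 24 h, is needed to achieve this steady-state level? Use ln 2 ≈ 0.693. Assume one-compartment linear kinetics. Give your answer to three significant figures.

Vd = 4 L/kg × 45 kg = 180.0 L
k = 0.693/47 = 0.01474 h⁻¹, so CL = k·Vd = 0.01474 × 180.0 = 2.653 L/h
D = CL × Css × τ / F = 2.653 × 0.17 × 24 / 0.72 = 15.03 mg

15.0 mg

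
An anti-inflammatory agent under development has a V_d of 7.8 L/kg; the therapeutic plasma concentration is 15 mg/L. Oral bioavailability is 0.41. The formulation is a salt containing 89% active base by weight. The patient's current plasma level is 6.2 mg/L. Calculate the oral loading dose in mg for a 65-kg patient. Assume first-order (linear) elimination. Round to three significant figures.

12200 mg

Total Vd = 7.8 × 65 = 507.0 L
Concentration deficit ΔC = 15 − 6.2 = 8.800 mg/L
LD = Vd × ΔC / F / S = 507.0 × 8.800 / 0.41 / 0.89 = 12230 mg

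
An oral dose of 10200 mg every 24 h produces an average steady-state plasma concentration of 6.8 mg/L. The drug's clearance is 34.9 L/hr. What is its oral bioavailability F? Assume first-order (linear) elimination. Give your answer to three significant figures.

0.558

F·D/τ = CL·Css at steady state → F = CL·Css·τ / D.
F = 34.9 × 6.8 × 24 / 10200 = 0.558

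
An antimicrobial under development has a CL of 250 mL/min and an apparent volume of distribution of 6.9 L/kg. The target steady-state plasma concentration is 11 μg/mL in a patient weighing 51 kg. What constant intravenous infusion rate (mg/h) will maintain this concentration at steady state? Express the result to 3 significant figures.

CL = 250 mL/min = 250 × 0.06 = 15.00 L/h
R₀ = 15.00 × 11 = 165.0 mg/h

165 mg/h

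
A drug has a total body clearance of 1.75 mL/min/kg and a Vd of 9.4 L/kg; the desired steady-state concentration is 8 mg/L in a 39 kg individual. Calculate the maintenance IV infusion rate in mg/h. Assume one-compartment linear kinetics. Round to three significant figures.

CL = 1.75 mL/min/kg × 39 kg = 68.25 mL/min = 68.25 × 60/1000 = 4.095 L/h
Rate = CL × Css = 4.095 × 8 = 32.76 mg/h

32.8 mg/h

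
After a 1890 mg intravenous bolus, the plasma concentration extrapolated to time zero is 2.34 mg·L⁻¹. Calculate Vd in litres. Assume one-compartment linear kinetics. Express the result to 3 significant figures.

808 L

Immediately after an IV bolus, C₀ = Dose / Vd, so Vd = Dose / C₀.
Vd = 1890 / 2.34 = 807.7 L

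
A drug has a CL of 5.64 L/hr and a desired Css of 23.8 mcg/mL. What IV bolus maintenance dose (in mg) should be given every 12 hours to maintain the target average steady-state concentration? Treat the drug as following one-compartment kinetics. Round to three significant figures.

1610 mg

D = CL × Css × τ = 5.640 × 23.8 × 12 = 1611 mg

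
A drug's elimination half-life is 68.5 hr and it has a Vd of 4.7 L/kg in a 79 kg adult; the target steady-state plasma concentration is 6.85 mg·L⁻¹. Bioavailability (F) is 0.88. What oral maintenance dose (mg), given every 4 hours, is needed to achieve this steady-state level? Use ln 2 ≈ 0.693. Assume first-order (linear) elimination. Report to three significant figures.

117 mg

Vd(total) = 79 kg × 4.7 L/kg = 371.3 L
CL = 0.693 × Vd / t½ = 0.693 × 371.3 / 68.5 = 3.756 L/h
D = CL × Css × τ / F = 3.756 × 6.85 × 4 / 0.88 = 116.9 mg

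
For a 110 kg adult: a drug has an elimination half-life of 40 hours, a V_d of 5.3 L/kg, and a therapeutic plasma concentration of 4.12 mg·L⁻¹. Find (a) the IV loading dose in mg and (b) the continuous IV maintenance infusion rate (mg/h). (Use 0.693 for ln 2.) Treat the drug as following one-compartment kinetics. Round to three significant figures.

(a) 2400 mg; (b) 41.6 mg/h

Vd(total) = 110 kg × 5.3 L/kg = 583.0 L
LD = Vd × C = 583.0 × 4.12 = 2402 mg
CL = 0.693 × Vd / t½ = 0.693 × 583.0 / 40 = 10.10 L/h
Infusion rate = CL × Css = 10.10 × 4.12 = 41.61 mg/h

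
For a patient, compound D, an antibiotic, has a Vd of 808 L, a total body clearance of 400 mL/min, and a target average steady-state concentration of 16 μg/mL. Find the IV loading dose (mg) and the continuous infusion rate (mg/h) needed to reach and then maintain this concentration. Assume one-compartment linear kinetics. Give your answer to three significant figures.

Loading: fill Vd to C_target → 808.0 L × 16 mg/L = 12930 mg
CL = 400 mL/min × 60/1000 = 24.00 L/h
Maintenance infusion rate = CL × Css = 24.00 × 16 = 384.0 mg/h

(a) 12900 mg; (b) 384 mg/h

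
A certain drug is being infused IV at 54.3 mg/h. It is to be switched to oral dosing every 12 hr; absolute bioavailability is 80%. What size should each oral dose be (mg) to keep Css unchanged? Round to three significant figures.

815 mg

To maintain the same Css, the systemic dosing rate must be unchanged: F·D/τ = infusion rate.
D = rate × τ / F = 54.3 × 12 / 0.8 = 814.5 mg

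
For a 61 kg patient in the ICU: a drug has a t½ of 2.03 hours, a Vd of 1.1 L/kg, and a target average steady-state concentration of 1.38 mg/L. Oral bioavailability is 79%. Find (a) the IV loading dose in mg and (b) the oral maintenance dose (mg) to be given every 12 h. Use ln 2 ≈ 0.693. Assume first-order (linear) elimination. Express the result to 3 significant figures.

Vd(total) = 61 kg × 1.1 L/kg = 67.10 L
LD = Vd × C = 67.10 × 1.38 = 92.60 mg
CL = 0.693 × Vd / t½ = 0.693 × 67.10 / 2.03 = 22.91 L/h
D = CL × Css × τ / F = 22.91 × 1.38 × 12 / 0.79 = 480.2 mg

(a) 92.6 mg; (b) 480 mg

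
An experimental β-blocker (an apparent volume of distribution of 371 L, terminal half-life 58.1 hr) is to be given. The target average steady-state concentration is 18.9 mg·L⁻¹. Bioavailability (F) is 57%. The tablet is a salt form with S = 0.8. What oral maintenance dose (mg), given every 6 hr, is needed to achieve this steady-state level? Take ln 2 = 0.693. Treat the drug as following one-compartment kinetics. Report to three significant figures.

1100 mg

CL = 0.693 × Vd / t½ = 0.693 × 371.0 / 58.1 = 4.425 L/h
D = CL × Css × τ / F / S = 4.425 × 18.9 × 6 / 0.57 / 0.8 = 1100 mg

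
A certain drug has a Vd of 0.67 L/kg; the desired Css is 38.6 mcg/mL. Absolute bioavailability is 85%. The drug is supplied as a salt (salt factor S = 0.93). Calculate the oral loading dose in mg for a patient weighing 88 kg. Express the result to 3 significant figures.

Total Vd = 0.67 × 88 = 58.96 L
LD = Vd × C / F / S = 58.96 × 38.60 / 0.85 / 0.93 = 2879 mg

2880 mg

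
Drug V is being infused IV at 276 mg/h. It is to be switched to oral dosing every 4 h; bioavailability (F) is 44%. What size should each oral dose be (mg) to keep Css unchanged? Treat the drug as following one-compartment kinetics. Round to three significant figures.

2510 mg

To maintain the same Css, the systemic dosing rate must be unchanged: F·D/τ = infusion rate.
D = rate × τ / F = 276 × 4 / 0.44 = 2509 mg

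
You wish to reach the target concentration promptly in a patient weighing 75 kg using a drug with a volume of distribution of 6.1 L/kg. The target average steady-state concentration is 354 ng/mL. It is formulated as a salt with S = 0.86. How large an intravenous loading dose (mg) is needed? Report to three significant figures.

188 mg

Vd = 6.1 L/kg × 75 kg = 457.5 L
C = 354 ng/mL = 0.3540 mg/L
LD = Vd × C / S = 457.5 × 0.3540 / 0.86 = 188.3 mg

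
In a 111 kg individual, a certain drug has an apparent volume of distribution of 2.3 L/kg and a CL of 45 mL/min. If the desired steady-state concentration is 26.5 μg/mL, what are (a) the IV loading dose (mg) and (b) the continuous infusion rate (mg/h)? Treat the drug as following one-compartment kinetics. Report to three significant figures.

Vd(total) = 111 kg × 2.3 L/kg = 255.3 L
Loading dose = Vd × C = 255.3 × 26.5 = 6765 mg
Convert clearance: 45 mL/min × 60 min/h ÷ 1000 mL/L = 2.700 L/h
Maintenance infusion rate = CL × Css = 2.700 × 26.5 = 71.55 mg/h

(a) 6770 mg; (b) 71.6 mg/h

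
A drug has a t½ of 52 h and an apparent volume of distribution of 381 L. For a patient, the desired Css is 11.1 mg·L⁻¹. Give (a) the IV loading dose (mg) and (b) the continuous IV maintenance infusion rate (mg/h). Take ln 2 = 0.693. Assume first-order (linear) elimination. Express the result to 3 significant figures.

(a) 4230 mg; (b) 56.4 mg/h

LD = Vd × C = 381.0 × 11.1 = 4229 mg
CL = 0.693 × Vd / t½ = 0.693 × 381.0 / 52 = 5.078 L/h
Infusion rate = CL × Css = 5.078 × 11.1 = 56.37 mg/h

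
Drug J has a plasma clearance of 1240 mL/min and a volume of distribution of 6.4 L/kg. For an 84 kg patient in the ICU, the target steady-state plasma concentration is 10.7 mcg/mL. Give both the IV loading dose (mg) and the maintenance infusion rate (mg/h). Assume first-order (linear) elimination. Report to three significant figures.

Vd(total) = 84 kg × 6.4 L/kg = 537.6 L
Loading: fill Vd to C_target → 537.6 L × 10.7 mg/L = 5752 mg
CL = 1240 mL/min × 60/1000 = 74.40 L/h
Maintenance: replace elimination → rate = CL × Css = 74.40 × 10.7 = 796.1 mg/h

(a) 5750 mg; (b) 796 mg/h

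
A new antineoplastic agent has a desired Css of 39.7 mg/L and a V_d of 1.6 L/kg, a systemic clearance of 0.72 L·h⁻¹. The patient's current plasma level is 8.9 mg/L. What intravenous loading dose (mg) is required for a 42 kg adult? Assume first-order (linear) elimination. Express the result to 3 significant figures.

2070 mg

Vd(total) = 42 kg × 1.6 L/kg = 67.20 L
LD is governed by Vd — clearance does not enter the loading-dose calculation.
Concentration deficit ΔC = 39.7 − 8.9 = 30.80 mg/L
LD = Vd × ΔC = 67.20 × 30.80 = 2070 mg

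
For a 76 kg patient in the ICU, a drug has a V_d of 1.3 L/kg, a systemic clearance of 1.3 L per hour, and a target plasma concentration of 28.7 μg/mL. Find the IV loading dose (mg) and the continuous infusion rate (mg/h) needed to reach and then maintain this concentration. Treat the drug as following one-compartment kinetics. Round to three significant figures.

Total Vd = 1.3 × 76 = 98.80 L
Loading: fill Vd to C_target → 98.80 L × 28.7 mg/L = 2836 mg
Maintenance infusion rate = CL × Css = 1.300 × 28.7 = 37.31 mg/h

(a) 2840 mg; (b) 37.3 mg/h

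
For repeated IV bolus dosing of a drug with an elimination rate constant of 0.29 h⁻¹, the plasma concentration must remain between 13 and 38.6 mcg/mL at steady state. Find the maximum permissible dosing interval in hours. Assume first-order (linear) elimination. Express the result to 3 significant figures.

3.75 h

Between IV bolus doses, concentration decays as C = C₀·e^(−kτ), so C_peak/C_trough = e^(kτ).
τ_max = ln(C_peak/C_trough) / k = ln(38.6/13) / 0.2900 = 1.088 / 0.2900 = 3.752 h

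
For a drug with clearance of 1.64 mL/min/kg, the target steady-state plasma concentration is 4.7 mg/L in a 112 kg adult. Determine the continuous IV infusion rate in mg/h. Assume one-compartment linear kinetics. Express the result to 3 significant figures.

CL = 1.64 mL/min/kg × 112 kg = 183.7 mL/min = 183.7 × 60/1000 = 11.02 L/h
At steady state, infusion rate equals elimination rate: rate in = CL × Css.
Infusion rate = CL · Css = 11.02 L/h × 4.7 mg/L = 51.79 mg/h

51.8 mg/h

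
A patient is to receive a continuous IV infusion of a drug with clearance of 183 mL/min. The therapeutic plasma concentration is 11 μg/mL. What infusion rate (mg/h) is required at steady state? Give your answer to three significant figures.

CL = 183 mL/min × 60/1000 = 10.98 L/h
Rate = CL × Css = 10.98 × 11 = 120.8 mg/h

121 mg/h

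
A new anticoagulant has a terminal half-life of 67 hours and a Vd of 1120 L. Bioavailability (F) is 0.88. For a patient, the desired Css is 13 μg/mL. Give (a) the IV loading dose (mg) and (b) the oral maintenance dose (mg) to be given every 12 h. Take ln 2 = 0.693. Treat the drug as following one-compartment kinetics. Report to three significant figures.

LD = Vd × C = 1120 × 13 = 14560 mg
CL = 0.693 × Vd / t½ = 0.693 × 1120 / 67 = 11.58 L/h
D = CL × Css × τ / F = 11.58 × 13 × 12 / 0.88 = 2053 mg

(a) 14600 mg; (b) 2050 mg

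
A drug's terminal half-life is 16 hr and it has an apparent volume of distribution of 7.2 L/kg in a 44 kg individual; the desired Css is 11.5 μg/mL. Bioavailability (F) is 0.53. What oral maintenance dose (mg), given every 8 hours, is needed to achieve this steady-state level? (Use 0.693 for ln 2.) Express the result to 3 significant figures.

Vd(total) = 44 kg × 7.2 L/kg = 316.8 L
CL = 0.693 × Vd / t½ = 0.693 × 316.8 / 16 = 13.72 L/h
D = CL × Css × τ / F = 13.72 × 11.5 × 8 / 0.53 = 2382 mg

2380 mg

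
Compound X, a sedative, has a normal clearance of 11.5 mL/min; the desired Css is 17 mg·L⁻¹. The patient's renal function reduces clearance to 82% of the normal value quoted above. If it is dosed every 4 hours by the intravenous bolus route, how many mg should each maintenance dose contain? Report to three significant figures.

38.5 mg

CL = 11.5 mL/min × 60/1000 = 0.6900 L/h
Patient clearance = 0.82 × 0.6900 = 0.5658 L/h
D = CL × Css × τ = 0.5658 × 17 × 4 = 38.47 mg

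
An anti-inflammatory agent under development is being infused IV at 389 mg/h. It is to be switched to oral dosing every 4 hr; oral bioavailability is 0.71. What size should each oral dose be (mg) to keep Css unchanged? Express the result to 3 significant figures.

To maintain the same Css, the systemic dosing rate must be unchanged: F·D/τ = infusion rate.
D = rate × τ / F = 389 × 4 / 0.71 = 2192 mg

2190 mg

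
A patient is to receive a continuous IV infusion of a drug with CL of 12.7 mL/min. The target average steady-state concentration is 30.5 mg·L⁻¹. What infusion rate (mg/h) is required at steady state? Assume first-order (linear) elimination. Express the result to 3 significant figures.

23.2 mg/h

CL = 12.7 mL/min × 60/1000 = 0.7620 L/h
R₀ = 0.7620 × 30.5 = 23.24 mg/h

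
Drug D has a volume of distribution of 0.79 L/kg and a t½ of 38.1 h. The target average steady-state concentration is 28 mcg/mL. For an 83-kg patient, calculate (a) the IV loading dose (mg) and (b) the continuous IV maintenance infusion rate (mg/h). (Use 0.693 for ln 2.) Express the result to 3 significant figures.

Vd = 0.79 L/kg × 83 kg = 65.57 L
LD = Vd × C = 65.57 × 28 = 1836 mg
CL = 0.693 × Vd / t½ = 0.693 × 65.57 / 38.1 = 1.193 L/h
Infusion rate = CL × Css = 1.193 × 28 = 33.40 mg/h

(a) 1840 mg; (b) 33.4 mg/h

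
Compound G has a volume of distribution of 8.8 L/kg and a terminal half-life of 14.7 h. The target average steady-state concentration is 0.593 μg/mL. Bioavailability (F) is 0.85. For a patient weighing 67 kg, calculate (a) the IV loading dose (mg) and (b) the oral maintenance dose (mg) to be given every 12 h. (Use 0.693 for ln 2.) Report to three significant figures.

(a) 350 mg; (b) 233 mg

Total Vd = 8.8 × 67 = 589.6 L
LD = Vd × C = 589.6 × 0.593 = 349.6 mg
CL = 0.693 × Vd / t½ = 0.693 × 589.6 / 14.7 = 27.80 L/h
D = CL × Css × τ / F = 27.80 × 0.593 × 12 / 0.85 = 232.7 mg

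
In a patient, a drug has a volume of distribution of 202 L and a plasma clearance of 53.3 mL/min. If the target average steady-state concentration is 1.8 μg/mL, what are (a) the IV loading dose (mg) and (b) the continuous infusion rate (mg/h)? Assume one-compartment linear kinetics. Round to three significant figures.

LD = Vd · C_target = 202.0 × 1.8 = 363.6 mg
Convert clearance: 53.3 mL/min × 60 min/h ÷ 1000 mL/L = 3.198 L/h
Infusion rate = 3.198 L/h × 1.8 mg/L = 5.756 mg/h

(a) 364 mg; (b) 5.76 mg/h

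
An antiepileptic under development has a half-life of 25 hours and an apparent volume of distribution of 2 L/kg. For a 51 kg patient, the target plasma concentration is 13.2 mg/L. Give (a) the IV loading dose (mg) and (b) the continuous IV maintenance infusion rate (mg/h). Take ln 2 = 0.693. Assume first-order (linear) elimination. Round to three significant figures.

(a) 1350 mg; (b) 37.3 mg/h

Vd = 2 L/kg × 51 kg = 102.0 L
LD = Vd × C = 102.0 × 13.2 = 1346 mg
CL = 0.693 × Vd / t½ = 0.693 × 102.0 / 25 = 2.827 L/h
Infusion rate = CL × Css = 2.827 × 13.2 = 37.32 mg/h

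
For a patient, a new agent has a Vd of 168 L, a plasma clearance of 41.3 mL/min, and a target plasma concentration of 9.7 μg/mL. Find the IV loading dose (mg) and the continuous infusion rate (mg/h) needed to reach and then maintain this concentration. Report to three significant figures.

(a) 1630 mg; (b) 24.0 mg/h

LD = Vd · C_target = 168.0 × 9.7 = 1630 mg
CL = 41.3 mL/min × 60/1000 = 2.478 L/h
Maintenance infusion rate = CL × Css = 2.478 × 9.7 = 24.04 mg/h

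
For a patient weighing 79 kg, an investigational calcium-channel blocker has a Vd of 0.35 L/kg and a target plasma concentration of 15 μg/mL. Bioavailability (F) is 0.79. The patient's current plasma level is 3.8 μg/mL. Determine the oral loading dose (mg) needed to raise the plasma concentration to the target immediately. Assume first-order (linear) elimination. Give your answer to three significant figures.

Vd = 0.35 L/kg × 79 kg = 27.65 L
Concentration deficit ΔC = 15 − 3.8 = 11.20 mg/L
LD = Vd × ΔC / F = 27.65 × 11.20 / 0.79 = 392.0 mg

392 mg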